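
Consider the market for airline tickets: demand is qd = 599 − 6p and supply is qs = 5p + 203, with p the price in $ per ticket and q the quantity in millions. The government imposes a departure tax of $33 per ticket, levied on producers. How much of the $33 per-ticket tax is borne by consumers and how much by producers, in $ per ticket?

Consumers bear $15 per ticket; producers bear $18 per ticket.

Before the tax: set 599 − 6p = 5p + 203 → p* = $36, q* = 383.
With the tax collected from producers, supply shifts: qs = 5(p − 33) + 203.
Solving gives q = 293 with consumers paying $51 and producers receiving $18 (the $33 wedge).
Burden on consumers: $15; on producers: $18. (They sum to $33.)
The less price-elastic side of the market bears the larger share of a per-unit tax.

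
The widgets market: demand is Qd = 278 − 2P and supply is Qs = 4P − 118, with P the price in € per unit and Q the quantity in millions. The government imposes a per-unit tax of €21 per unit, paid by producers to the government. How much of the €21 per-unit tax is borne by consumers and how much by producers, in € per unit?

Without the tax, 278 − 2P = 4P − 118 gives 6P = 396, so P* = €66 and Q* = 146.
With the tax collected from producers, supply shifts: Qs = 4(P − 21) − 118.
Solving gives Q = 118 with consumers paying €80 and producers receiving €59 (the €21 wedge).
Burden on consumers: €14; on producers: €7. (They sum to €21.)

Consumers bear €14 per unit; producers bear €7 per unit.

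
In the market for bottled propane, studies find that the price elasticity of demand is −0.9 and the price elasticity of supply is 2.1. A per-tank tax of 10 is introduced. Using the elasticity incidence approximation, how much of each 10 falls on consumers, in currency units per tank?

Consumers bear ≈ 7 per tank.

Incidence ratio: consumers' share ≈ εs / (εs + |εd|) = 2.1 / (2.1 + 0.9) = 0.7.
So consumers bear ≈ 0.7 × 10 = 7; producers bear 3.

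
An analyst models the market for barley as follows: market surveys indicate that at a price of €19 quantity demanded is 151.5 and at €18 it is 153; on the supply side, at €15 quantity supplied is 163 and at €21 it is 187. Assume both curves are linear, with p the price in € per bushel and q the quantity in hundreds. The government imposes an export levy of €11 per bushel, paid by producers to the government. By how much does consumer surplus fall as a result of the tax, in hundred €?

Demand slope: (153 − 151.5)/(18 − 19) = -1.5, so qd = 180 − 1.5p.
Supply slope: (187 − 163)/(21 − 15) = 4, so qs = 4p + 103.
Without the tax, 180 − 1.5p = 4p + 103 gives 5.5p = 77, so p* = €14 and q* = 159.
With the tax collected from producers, supply shifts: qs = 4(p − 11) + 103.
New equilibrium: buyers pay €22, producers receive €11, q = 147. (Wedge: pb − ps = 11.)
ΔCS is the trapezoid between Q = 147 and Q = 159 of height €8: ½ · (159 + 147) · 8 = €1224.

Consumer surplus falls by €1224 hundred.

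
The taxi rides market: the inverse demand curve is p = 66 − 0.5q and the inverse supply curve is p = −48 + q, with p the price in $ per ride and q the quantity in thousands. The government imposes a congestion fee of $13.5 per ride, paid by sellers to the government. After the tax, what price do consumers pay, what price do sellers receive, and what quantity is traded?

Rewrite in direct form: qd = 132 − 2p and qs = p + 48.
Before the tax: set 132 − 2p = p + 48 → p* = $28, q* = 76.
With the tax collected from sellers, supply shifts: qs = (p − 13.5) + 48.
New equilibrium: consumers pay $32.5, sellers receive $19, q = 67. (Wedge: pb − ps = 13.5.)
The less price-elastic side of the market bears the larger share of a per-unit tax.

Consumers pay $32.5; sellers receive $19; quantity = 67.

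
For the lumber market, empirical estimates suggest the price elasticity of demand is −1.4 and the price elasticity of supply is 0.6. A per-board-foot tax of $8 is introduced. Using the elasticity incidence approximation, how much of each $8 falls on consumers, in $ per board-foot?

Incidence ratio: consumers' share ≈ εs / (εs + |εd|) = 0.6 / (0.6 + 1.4) = 0.3.
So consumers bear ≈ 0.3 × $8 = $2.4; suppliers bear $5.6.

Consumers bear ≈ $2.4 per board-foot.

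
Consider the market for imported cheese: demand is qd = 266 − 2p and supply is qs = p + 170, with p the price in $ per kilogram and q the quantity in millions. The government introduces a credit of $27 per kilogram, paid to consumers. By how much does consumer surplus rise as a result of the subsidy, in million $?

Consumer surplus rises by $1899 million.

Without the subsidy, 266 − 2p = p + 170 gives 3p = 96, so p* = $32 and q* = 202.
With a per-unit subsidy paid to consumers, each effectively pays p − 27, so demand becomes qd = 266 − 2(p − 27).
New equilibrium: consumers pay $23, producers receive $50, q = 220. (Wedge: pb − ps = −27.)
ΔCS is the trapezoid between Q = 220 and Q = 202 of height $9: ½ · (202 + 220) · 9 = $1899.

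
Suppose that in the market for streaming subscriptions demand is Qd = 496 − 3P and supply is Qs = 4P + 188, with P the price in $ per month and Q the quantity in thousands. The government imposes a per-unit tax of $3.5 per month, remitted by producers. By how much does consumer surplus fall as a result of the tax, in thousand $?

Without the tax, 496 − 3P = 4P + 188 gives 7P = 308, so P* = $44 and Q* = 364.
With the tax collected from producers, supply shifts: Qs = 4(P − 3.5) + 188.
Solving gives Q = 358 with buyers paying $46 and producers receiving $42.5 (the $3.5 wedge).
ΔCS is the trapezoid between Q = 358 and Q = 364 of height $2: ½ · (364 + 358) · 2 = $722.

Consumer surplus falls by $722 thousand.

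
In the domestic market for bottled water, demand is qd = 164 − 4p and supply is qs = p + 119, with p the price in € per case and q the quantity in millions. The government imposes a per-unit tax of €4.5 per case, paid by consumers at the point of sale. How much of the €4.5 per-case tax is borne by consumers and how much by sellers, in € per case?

Consumers bear €0.9 per case; sellers bear €3.6 per case.

Without the tax, 164 − 4p = p + 119 gives 5p = 45, so p* = €9 and q* = 128.
With the tax collected from consumers, demand (in seller-price terms) shifts: qd = 164 − 4(p + 4.5).
New equilibrium: consumers pay €9.9, sellers receive €5.4, q = 124.4. (Wedge: pb − ps = 4.5.)
Burden on consumers: €0.9; on sellers: €3.6. (They sum to €4.5.)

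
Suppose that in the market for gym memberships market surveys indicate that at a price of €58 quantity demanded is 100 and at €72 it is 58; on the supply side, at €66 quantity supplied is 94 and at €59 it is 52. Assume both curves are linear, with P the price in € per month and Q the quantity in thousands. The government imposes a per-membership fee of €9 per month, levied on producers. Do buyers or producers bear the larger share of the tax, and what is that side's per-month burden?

Demand slope: (58 − 100)/(72 − 58) = -3, so Qd = 274 − 3P.
Supply slope: (52 − 94)/(59 − 66) = 6, so Qs = 6P − 302.
Before the tax: set 274 − 3P = 6P − 302 → P* = €64, Q* = 82.
With the tax collected from producers, supply shifts: Qs = 6(P − 9) − 302.
Solving gives Q = 64 with buyers paying €70 and producers receiving €61 (the €9 wedge).
Per-month burden: buyers €6, producers €3.
Buyers take the larger share because demand is less price-elastic here (demand slope 3 vs supply slope 6).

Buyers bear the larger share: €6 per month.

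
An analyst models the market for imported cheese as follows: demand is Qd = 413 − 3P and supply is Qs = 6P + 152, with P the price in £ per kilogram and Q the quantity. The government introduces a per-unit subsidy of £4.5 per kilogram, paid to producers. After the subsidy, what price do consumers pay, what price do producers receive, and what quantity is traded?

Consumers pay £26; producers receive £30.5; quantity = 335.

Without the subsidy, 413 − 3P = 6P + 152 gives 9P = 261, so P* = £29 and Q* = 326.
With a per-unit subsidy paid to producers, each receives P + 4.5 per unit sold, so supply becomes Qs = 6(P + 4.5) + 152.
New equilibrium: consumers pay £26, producers receive £30.5, Q = 335. (Wedge: Pb − Ps = −4.5.)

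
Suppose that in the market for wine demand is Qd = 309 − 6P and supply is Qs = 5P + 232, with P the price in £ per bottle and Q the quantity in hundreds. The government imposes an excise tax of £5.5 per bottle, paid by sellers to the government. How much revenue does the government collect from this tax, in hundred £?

Before the tax: set 309 − 6P = 5P + 232 → P* = £7, Q* = 267.
With the tax collected from sellers, supply shifts: Qs = 5(P − 5.5) + 232.
New equilibrium: consumers pay £9.5, sellers receive £4, Q = 252. (Wedge: Pb − Ps = 5.5.)
Revenue = t · Q = 5.5 · 252 = £1386.

Tax revenue = £1386 hundred.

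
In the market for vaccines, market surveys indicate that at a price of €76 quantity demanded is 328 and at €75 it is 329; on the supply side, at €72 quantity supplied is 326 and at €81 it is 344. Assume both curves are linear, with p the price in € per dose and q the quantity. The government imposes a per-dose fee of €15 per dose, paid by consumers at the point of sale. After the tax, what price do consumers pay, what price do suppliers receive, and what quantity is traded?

Demand slope: (329 − 328)/(75 − 76) = -1, so qd = 404 − p.
Supply slope: (344 − 326)/(81 − 72) = 2, so qs = 2p + 182.
Without the tax, 404 − p = 2p + 182 gives 3p = 222, so p* = €74 and q* = 330.
With the tax collected from consumers, demand (in seller-price terms) shifts: qd = 404 − (p + 15).
Solving gives q = 320 with consumers paying €84 and suppliers receiving €69 (the €15 wedge).
The less price-elastic side of the market bears the larger share of a per-unit tax.

Consumers pay €84; suppliers receive €69; quantity = 320.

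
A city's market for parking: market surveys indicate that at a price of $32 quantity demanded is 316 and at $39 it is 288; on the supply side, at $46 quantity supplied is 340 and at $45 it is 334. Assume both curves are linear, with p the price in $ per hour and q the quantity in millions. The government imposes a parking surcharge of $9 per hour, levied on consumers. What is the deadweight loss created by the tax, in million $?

Demand slope: (288 − 316)/(39 − 32) = -4, so qd = 444 − 4p.
Supply slope: (334 − 340)/(45 − 46) = 6, so qs = 6p + 64.
Before the tax: set 444 − 4p = 6p + 64 → p* = $38, q* = 292.
With the tax collected from consumers, demand (in seller-price terms) shifts: qd = 444 − 4(p + 9).
New equilibrium: consumers pay $43.4, sellers receive $34.4, q = 270.4. (Wedge: pb − ps = 9.)
Quantity falls by |ΔQ| = |292 − 270.4| = 21.6.
DWL = ½ · t · |ΔQ| = ½ · 9 · 21.6 = $97.2.

Deadweight loss = $97.2 million.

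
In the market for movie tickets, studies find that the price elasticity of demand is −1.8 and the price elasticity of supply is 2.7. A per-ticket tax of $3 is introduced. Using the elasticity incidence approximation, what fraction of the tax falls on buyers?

Buyers' share ≈ 0.6.

Incidence ratio: buyers' share ≈ εs / (εs + |εd|) = 2.7 / (2.7 + 1.8) = 0.6.
Supply is the more elastic side, so buyers bear the larger share.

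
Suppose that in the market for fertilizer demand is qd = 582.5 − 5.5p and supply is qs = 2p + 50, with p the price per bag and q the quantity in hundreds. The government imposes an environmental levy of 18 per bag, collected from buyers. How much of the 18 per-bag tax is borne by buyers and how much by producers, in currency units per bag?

Buyers bear 4.8 per bag; producers bear 13.2 per bag.

Without the tax, 582.5 − 5.5p = 2p + 50 gives 7.5p = 532.5, so p* = 71 and q* = 192.
With the tax collected from buyers, demand (in seller-price terms) shifts: qd = 582.5 − 5.5(p + 18).
Solving gives q = 165.6 with buyers paying 75.8 and producers receiving 57.8 (the 18 wedge).
Burden on buyers: 4.8; on producers: 13.2. (They sum to 18.)
The less price-elastic side of the market bears the larger share of a per-unit tax.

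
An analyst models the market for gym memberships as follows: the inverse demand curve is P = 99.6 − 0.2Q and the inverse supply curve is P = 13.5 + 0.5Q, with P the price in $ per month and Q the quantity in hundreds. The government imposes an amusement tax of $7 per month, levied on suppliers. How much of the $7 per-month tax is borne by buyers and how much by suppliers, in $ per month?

Buyers bear $2 per month; suppliers bear $5 per month.

Rewrite in direct form: Qd = 498 − 5P and Qs = 2P − 27.
Before the tax: set 498 − 5P = 2P − 27 → P* = $75, Q* = 123.
With the tax collected from suppliers, supply shifts: Qs = 2(P − 7) − 27.
New equilibrium: buyers pay $77, suppliers receive $70, Q = 113. (Wedge: Pb − Ps = 7.)
Burden on buyers: $2; on suppliers: $5. (They sum to $7.)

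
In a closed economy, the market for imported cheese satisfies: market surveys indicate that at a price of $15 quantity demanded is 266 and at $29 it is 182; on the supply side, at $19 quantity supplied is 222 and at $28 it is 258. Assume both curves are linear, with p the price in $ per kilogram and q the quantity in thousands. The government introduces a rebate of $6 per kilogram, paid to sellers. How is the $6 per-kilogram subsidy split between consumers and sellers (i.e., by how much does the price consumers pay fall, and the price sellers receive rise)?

Consumers gain $2.4 per kilogram; sellers gain $3.6 per kilogram.

Demand slope: (182 − 266)/(29 − 15) = -6, so qd = 356 − 6p.
Supply slope: (258 − 222)/(28 − 19) = 4, so qs = 4p + 146.
Without the subsidy, 356 − 6p = 4p + 146 gives 10p = 210, so p* = $21 and q* = 230.
With a per-unit subsidy paid to sellers, each receives p + 6 per unit sold, so supply becomes qs = 4(p + 6) + 146.
New equilibrium: consumers pay $18.6, sellers receive $24.6, q = 244.4. (Wedge: pb − ps = −6.)
Gain to consumers: $2.4; to sellers: $3.6. (They sum to $6.)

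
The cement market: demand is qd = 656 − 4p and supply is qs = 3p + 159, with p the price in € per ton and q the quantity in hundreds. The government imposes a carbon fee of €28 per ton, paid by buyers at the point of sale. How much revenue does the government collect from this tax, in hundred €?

Tax revenue = €9072 hundred.

Before the tax: set 656 − 4p = 3p + 159 → p* = €71, q* = 372.
With the tax collected from buyers, demand (in seller-price terms) shifts: qd = 656 − 4(p + 28).
New equilibrium: buyers pay €83, producers receive €55, q = 324. (Wedge: pb − ps = 28.)
Revenue = t · Q = 28 · 324 = €9072.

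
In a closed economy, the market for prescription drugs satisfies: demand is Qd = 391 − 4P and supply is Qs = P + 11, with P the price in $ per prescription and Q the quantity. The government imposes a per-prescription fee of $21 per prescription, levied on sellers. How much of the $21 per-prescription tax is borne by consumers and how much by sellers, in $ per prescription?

Before the tax: set 391 − 4P = P + 11 → P* = $76, Q* = 87.
With the tax collected from sellers, supply shifts: Qs = (P − 21) + 11.
Solving gives Q = 70.2 with consumers paying $80.2 and sellers receiving $59.2 (the $21 wedge).
Burden on consumers: $4.2; on sellers: $16.8. (They sum to $21.)

Consumers bear $4.2 per prescription; sellers bear $16.8 per prescription.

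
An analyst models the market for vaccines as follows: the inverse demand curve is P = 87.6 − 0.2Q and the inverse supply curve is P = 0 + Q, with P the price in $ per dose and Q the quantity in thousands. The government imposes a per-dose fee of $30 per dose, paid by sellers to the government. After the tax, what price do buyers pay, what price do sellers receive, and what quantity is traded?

Rewrite in direct form: Qd = 438 − 5P and Qs = P.
Before the tax: set 438 − 5P = P → P* = $73, Q* = 73.
With the tax collected from sellers, supply shifts: Qs = (P − 30).
Solving gives Q = 48 with buyers paying $78 and sellers receiving $48 (the $30 wedge).

Buyers pay $78; sellers receive $48; quantity = 48.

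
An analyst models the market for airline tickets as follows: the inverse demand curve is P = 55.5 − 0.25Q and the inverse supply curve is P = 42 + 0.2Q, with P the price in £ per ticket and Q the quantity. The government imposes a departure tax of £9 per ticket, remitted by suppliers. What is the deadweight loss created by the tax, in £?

Inverting to Q(P) form: Qd = 222 − 4P; Qs = 5P − 210.
Without the tax, 222 − 4P = 5P − 210 gives 9P = 432, so P* = £48 and Q* = 30.
With the tax collected from suppliers, supply shifts: Qs = 5(P − 9) − 210.
Solving gives Q = 10 with consumers paying £53 and suppliers receiving £44 (the £9 wedge).
Quantity falls by |ΔQ| = |30 − 10| = 20.
DWL = ½ · t · |ΔQ| = ½ · 9 · 20 = £90.

Deadweight loss = £90.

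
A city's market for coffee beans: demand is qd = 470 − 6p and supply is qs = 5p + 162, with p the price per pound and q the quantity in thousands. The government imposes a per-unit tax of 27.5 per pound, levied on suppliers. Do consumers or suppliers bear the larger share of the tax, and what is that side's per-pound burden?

Before the tax: set 470 − 6p = 5p + 162 → p* = 28, q* = 302.
With the tax collected from suppliers, supply shifts: qs = 5(p − 27.5) + 162.
Solving gives q = 227 with consumers paying 40.5 and suppliers receiving 13 (the 27.5 wedge).
Per-pound burden: consumers 12.5, suppliers 15.
Suppliers take the larger share because supply is less price-elastic here (demand slope 6 vs supply slope 5).

Suppliers bear the larger share: 15 per pound.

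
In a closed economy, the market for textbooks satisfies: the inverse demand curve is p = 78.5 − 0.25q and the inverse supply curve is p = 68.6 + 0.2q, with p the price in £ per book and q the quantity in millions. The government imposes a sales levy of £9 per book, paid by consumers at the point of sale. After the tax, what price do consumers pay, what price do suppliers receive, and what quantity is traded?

Consumers pay £78; suppliers receive £69; quantity = 2.

Inverting to q(p) form: qd = 314 − 4p; qs = 5p − 343.
Without the tax, 314 − 4p = 5p − 343 gives 9p = 657, so p* = £73 and q* = 22.
With the tax collected from consumers, demand (in seller-price terms) shifts: qd = 314 − 4(p + 9).
Solving gives q = 2 with consumers paying £78 and suppliers receiving £69 (the £9 wedge).
The less price-elastic side of the market bears the larger share of a per-unit tax.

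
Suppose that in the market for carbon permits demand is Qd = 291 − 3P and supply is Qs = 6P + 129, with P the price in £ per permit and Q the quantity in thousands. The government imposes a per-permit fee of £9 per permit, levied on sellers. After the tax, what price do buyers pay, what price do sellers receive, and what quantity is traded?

Without the tax, 291 − 3P = 6P + 129 gives 9P = 162, so P* = £18 and Q* = 237.
With the tax collected from sellers, supply shifts: Qs = 6(P − 9) + 129.
Solving gives Q = 219 with buyers paying £24 and sellers receiving £15 (the £9 wedge).

Buyers pay £24; sellers receive £15; quantity = 219.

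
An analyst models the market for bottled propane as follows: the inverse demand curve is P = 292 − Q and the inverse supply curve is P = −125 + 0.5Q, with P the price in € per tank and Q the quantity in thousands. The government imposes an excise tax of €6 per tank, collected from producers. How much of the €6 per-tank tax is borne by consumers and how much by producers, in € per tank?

Consumers bear €4 per tank; producers bear €2 per tank.

Rewrite in direct form: Qd = 292 − P and Qs = 2P + 250.
Without the tax, 292 − P = 2P + 250 gives 3P = 42, so P* = €14 and Q* = 278.
With the tax collected from producers, supply shifts: Qs = 2(P − 6) + 250.
Solving gives Q = 274 with consumers paying €18 and producers receiving €12 (the €6 wedge).
Burden on consumers: €4; on producers: €2. (They sum to €6.)
The less price-elastic side of the market bears the larger share of a per-unit tax.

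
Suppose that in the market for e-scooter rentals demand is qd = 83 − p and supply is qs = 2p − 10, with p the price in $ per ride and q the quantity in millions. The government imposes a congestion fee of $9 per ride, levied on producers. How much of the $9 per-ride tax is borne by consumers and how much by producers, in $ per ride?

Consumers bear $6 per ride; producers bear $3 per ride.

Before the tax: set 83 − p = 2p − 10 → p* = $31, q* = 52.
With the tax collected from producers, supply shifts: qs = 2(p − 9) − 10.
New equilibrium: consumers pay $37, producers receive $28, q = 46. (Wedge: pb − ps = 9.)
Burden on consumers: $6; on producers: $3. (They sum to $9.)
The less price-elastic side of the market bears the larger share of a per-unit tax.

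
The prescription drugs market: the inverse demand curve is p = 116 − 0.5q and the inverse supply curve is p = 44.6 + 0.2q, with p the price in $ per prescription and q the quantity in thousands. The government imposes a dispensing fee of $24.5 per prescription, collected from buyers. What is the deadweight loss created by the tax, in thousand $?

Deadweight loss = $428.75 thousand.

Inverting to q(p) form: qd = 232 − 2p; qs = 5p − 223.
Before the tax: set 232 − 2p = 5p − 223 → p* = $65, q* = 102.
With the tax collected from buyers, demand (in seller-price terms) shifts: qd = 232 − 2(p + 24.5).
Solving gives q = 67 with buyers paying $82.5 and sellers receiving $58 (the $24.5 wedge).
Quantity falls by |ΔQ| = |102 − 67| = 35.
DWL = ½ · t · |ΔQ| = ½ · 24.5 · 35 = $428.75.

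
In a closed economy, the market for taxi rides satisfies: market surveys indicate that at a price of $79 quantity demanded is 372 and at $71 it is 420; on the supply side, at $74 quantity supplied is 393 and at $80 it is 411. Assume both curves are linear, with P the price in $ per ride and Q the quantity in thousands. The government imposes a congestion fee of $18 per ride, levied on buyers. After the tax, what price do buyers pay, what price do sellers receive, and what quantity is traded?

Demand slope: (420 − 372)/(71 − 79) = -6, so Qd = 846 − 6P.
Supply slope: (411 − 393)/(80 − 74) = 3, so Qs = 3P + 171.
Before the tax: set 846 − 6P = 3P + 171 → P* = $75, Q* = 396.
With the tax collected from buyers, demand (in seller-price terms) shifts: Qd = 846 − 6(P + 18).
New equilibrium: buyers pay $81, sellers receive $63, Q = 360. (Wedge: Pb − Ps = 18.)
The less price-elastic side of the market bears the larger share of a per-unit tax.

Buyers pay $81; sellers receive $63; quantity = 360.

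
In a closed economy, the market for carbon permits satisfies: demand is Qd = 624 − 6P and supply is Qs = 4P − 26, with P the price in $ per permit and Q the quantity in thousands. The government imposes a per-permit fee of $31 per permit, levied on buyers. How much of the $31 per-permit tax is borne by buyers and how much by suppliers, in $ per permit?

Buyers bear $12.4 per permit; suppliers bear $18.6 per permit.

Before the tax: set 624 − 6P = 4P − 26 → P* = $65, Q* = 234.
With the tax collected from buyers, demand (in seller-price terms) shifts: Qd = 624 − 6(P + 31).
Solving gives Q = 159.6 with buyers paying $77.4 and suppliers receiving $46.4 (the $31 wedge).
Burden on buyers: $12.4; on suppliers: $18.6. (They sum to $31.)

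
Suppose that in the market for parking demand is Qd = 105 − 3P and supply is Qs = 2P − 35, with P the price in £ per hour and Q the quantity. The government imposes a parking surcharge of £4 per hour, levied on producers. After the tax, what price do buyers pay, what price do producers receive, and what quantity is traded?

Buyers pay £29.6; producers receive £25.6; quantity = 16.2.

Before the tax: set 105 − 3P = 2P − 35 → P* = £28, Q* = 21.
With the tax collected from producers, supply shifts: Qs = 2(P − 4) − 35.
Solving gives Q = 16.2 with buyers paying £29.6 and producers receiving £25.6 (the £4 wedge).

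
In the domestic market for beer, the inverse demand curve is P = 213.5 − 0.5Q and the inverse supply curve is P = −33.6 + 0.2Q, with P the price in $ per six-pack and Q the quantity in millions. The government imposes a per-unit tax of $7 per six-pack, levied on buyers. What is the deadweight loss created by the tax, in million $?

Inverting to Q(P) form: Qd = 427 − 2P; Qs = 5P + 168.
Without the tax, 427 − 2P = 5P + 168 gives 7P = 259, so P* = $37 and Q* = 353.
With the tax collected from buyers, demand (in seller-price terms) shifts: Qd = 427 − 2(P + 7).
Solving gives Q = 343 with buyers paying $42 and producers receiving $35 (the $7 wedge).
Quantity falls by |ΔQ| = |353 − 343| = 10.
DWL = ½ · t · |ΔQ| = ½ · 7 · 10 = $35.

Deadweight loss = $35 million.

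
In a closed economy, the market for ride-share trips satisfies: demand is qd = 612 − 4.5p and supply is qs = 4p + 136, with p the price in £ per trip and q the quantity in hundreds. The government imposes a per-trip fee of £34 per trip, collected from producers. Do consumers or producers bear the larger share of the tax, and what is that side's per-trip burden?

Before the tax: set 612 − 4.5p = 4p + 136 → p* = £56, q* = 360.
With the tax collected from producers, supply shifts: qs = 4(p − 34) + 136.
Solving gives q = 288 with consumers paying £72 and producers receiving £38 (the £34 wedge).
Per-trip burden: consumers £16, producers £18.
Producers take the larger share because supply is less price-elastic here (demand slope 4.5 vs supply slope 4).

Producers bear the larger share: £18 per trip.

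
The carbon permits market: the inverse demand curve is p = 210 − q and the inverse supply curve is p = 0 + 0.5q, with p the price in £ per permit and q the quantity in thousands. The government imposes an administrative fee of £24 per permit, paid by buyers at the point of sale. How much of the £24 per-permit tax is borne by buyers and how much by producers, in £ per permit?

Rewrite in direct form: qd = 210 − p and qs = 2p.
Without the tax, 210 − p = 2p gives 3p = 210, so p* = £70 and q* = 140.
With the tax collected from buyers, demand (in seller-price terms) shifts: qd = 210 − (p + 24).
Solving gives q = 124 with buyers paying £86 and producers receiving £62 (the £24 wedge).
Burden on buyers: £16; on producers: £8. (They sum to £24.)
The less price-elastic side of the market bears the larger share of a per-unit tax.

Buyers bear £16 per permit; producers bear £8 per permit.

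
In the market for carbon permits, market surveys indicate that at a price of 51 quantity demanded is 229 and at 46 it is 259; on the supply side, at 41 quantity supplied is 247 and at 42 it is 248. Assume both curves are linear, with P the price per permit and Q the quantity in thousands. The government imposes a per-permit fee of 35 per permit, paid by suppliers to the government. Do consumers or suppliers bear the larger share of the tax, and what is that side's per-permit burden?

Demand slope: (259 − 229)/(46 − 51) = -6, so Qd = 535 − 6P.
Supply slope: (248 − 247)/(42 − 41) = 1, so Qs = P + 206.
Before the tax: set 535 − 6P = P + 206 → P* = 47, Q* = 253.
With the tax collected from suppliers, supply shifts: Qs = (P − 35) + 206.
New equilibrium: consumers pay 52, suppliers receive 17, Q = 223. (Wedge: Pb − Ps = 35.)
Per-permit burden: consumers 5, suppliers 30.
Suppliers take the larger share because supply is less price-elastic here (demand slope 6 vs supply slope 1).

Suppliers bear the larger share: 30 per permit.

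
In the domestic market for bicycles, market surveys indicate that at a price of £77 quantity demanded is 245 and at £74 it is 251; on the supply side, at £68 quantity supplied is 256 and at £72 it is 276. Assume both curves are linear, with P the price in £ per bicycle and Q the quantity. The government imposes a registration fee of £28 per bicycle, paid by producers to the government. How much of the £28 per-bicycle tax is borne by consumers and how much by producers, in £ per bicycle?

Consumers bear £20 per bicycle; producers bear £8 per bicycle.

Demand slope: (251 − 245)/(74 − 77) = -2, so Qd = 399 − 2P.
Supply slope: (276 − 256)/(72 − 68) = 5, so Qs = 5P − 84.
Without the tax, 399 − 2P = 5P − 84 gives 7P = 483, so P* = £69 and Q* = 261.
With the tax collected from producers, supply shifts: Qs = 5(P − 28) − 84.
Solving gives Q = 221 with consumers paying £89 and producers receiving £61 (the £28 wedge).
Burden on consumers: £20; on producers: £8. (They sum to £28.)
The less price-elastic side of the market bears the larger share of a per-unit tax.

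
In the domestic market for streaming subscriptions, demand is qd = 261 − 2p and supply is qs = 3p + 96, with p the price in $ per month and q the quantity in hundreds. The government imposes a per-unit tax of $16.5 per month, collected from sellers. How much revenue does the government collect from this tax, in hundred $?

Without the tax, 261 − 2p = 3p + 96 gives 5p = 165, so p* = $33 and q* = 195.
With the tax collected from sellers, supply shifts: qs = 3(p − 16.5) + 96.
New equilibrium: buyers pay $42.9, sellers receive $26.4, q = 175.2. (Wedge: pb − ps = 16.5.)
Revenue = t · Q = 16.5 · 175.2 = $2890.8.

Tax revenue = $2890.8 hundred.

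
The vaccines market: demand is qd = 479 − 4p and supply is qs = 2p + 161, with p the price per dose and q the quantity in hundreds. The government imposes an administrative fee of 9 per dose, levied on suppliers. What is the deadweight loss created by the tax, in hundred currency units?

Before the tax: set 479 − 4p = 2p + 161 → p* = 53, q* = 267.
With the tax collected from suppliers, supply shifts: qs = 2(p − 9) + 161.
Solving gives q = 255 with consumers paying 56 and suppliers receiving 47 (the 9 wedge).
Quantity falls by |ΔQ| = |267 − 255| = 12.
DWL = ½ · t · |ΔQ| = ½ · 9 · 12 = 54.

Deadweight loss = 54 hundred.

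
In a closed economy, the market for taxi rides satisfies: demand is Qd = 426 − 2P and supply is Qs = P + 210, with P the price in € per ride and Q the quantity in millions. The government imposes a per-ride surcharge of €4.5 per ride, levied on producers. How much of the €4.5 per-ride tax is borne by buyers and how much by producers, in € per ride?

Buyers bear €1.5 per ride; producers bear €3 per ride.

Before the tax: set 426 − 2P = P + 210 → P* = €72, Q* = 282.
With the tax collected from producers, supply shifts: Qs = (P − 4.5) + 210.
New equilibrium: buyers pay €73.5, producers receive €69, Q = 279. (Wedge: Pb − Ps = 4.5.)
Burden on buyers: €1.5; on producers: €3. (They sum to €4.5.)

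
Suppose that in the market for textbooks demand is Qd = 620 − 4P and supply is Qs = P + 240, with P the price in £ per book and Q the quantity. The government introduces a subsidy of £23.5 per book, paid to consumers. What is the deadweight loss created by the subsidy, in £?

Before the subsidy: set 620 − 4P = P + 240 → P* = £76, Q* = 316.
With a per-unit subsidy paid to consumers, each effectively pays P − 23.5, so demand becomes Qd = 620 − 4(P − 23.5).
New equilibrium: consumers pay £71.3, suppliers receive £94.8, Q = 334.8. (Wedge: Pb − Ps = −23.5.)
Quantity rises by |ΔQ| = |316 − 334.8| = 18.8.
DWL = ½ · t · |ΔQ| = ½ · 23.5 · 18.8 = £220.9.

Deadweight loss = £220.9.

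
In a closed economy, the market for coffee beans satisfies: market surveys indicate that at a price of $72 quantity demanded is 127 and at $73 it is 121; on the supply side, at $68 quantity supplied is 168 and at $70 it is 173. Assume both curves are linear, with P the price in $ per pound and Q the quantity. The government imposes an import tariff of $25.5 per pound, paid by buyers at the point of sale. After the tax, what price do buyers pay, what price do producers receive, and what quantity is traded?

Demand slope: (121 − 127)/(73 − 72) = -6, so Qd = 559 − 6P.
Supply slope: (173 − 168)/(70 − 68) = 2.5, so Qs = 2.5P − 2.
Before the tax: set 559 − 6P = 2.5P − 2 → P* = $66, Q* = 163.
With the tax collected from buyers, demand (in seller-price terms) shifts: Qd = 559 − 6(P + 25.5).
Solving gives Q = 118 with buyers paying $73.5 and producers receiving $48 (the $25.5 wedge).
The less price-elastic side of the market bears the larger share of a per-unit tax.

Buyers pay $73.5; producers receive $48; quantity = 118.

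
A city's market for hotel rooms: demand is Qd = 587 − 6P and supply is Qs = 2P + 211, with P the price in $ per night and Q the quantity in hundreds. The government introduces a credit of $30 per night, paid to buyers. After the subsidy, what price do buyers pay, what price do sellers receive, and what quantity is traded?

Buyers pay $39.5; sellers receive $69.5; quantity = 350.

Before the subsidy: set 587 − 6P = 2P + 211 → P* = $47, Q* = 305.
With a per-unit subsidy paid to buyers, each effectively pays P − 30, so demand becomes Qd = 587 − 6(P − 30).
New equilibrium: buyers pay $39.5, sellers receive $69.5, Q = 350. (Wedge: Pb − Ps = −30.)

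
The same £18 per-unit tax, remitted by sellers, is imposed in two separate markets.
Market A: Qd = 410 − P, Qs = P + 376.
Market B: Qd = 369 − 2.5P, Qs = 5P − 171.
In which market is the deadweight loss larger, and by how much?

Market B, by £189.

Market A: pre-tax P* = £17, Q* = 393; post-tax Q = 384; deadweight loss = £81.
Market B: pre-tax P* = £72, Q* = 189; post-tax Q = 159; deadweight loss = £270.
Difference: £81 vs £270 → market B is larger by £189.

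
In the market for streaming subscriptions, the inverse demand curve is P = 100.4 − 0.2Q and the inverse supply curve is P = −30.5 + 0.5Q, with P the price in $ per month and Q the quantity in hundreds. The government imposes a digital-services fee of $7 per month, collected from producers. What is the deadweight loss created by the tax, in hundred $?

Deadweight loss = $35 hundred.

Rewrite in direct form: Qd = 502 − 5P and Qs = 2P + 61.
Before the tax: set 502 − 5P = 2P + 61 → P* = $63, Q* = 187.
With the tax collected from producers, supply shifts: Qs = 2(P − 7) + 61.
New equilibrium: buyers pay $65, producers receive $58, Q = 177. (Wedge: Pb − Ps = 7.)
Quantity falls by |ΔQ| = |187 − 177| = 10.
DWL = ½ · t · |ΔQ| = ½ · 7 · 10 = $35.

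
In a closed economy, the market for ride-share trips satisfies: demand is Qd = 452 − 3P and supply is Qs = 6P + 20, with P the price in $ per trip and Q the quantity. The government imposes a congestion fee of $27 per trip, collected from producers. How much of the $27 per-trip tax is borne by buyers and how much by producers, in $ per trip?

Buyers bear $18 per trip; producers bear $9 per trip.

Before the tax: set 452 − 3P = 6P + 20 → P* = $48, Q* = 308.
With the tax collected from producers, supply shifts: Qs = 6(P − 27) + 20.
Solving gives Q = 254 with buyers paying $66 and producers receiving $39 (the $27 wedge).
Burden on buyers: $18; on producers: $9. (They sum to $27.)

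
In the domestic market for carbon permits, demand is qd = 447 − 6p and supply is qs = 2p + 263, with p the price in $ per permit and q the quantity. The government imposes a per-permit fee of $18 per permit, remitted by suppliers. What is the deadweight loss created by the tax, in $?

Before the tax: set 447 − 6p = 2p + 263 → p* = $23, q* = 309.
With the tax collected from suppliers, supply shifts: qs = 2(p − 18) + 263.
Solving gives q = 282 with buyers paying $27.5 and suppliers receiving $9.5 (the $18 wedge).
Quantity falls by |ΔQ| = |309 − 282| = 27.
DWL = ½ · t · |ΔQ| = ½ · 18 · 27 = $243.

Deadweight loss = $243.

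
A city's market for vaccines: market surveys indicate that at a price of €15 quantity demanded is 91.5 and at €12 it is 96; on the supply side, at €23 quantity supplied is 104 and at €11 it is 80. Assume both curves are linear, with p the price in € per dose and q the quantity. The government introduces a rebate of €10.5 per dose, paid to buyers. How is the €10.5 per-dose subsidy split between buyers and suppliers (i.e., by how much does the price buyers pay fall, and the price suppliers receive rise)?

Demand slope: (96 − 91.5)/(12 − 15) = -1.5, so qd = 114 − 1.5p.
Supply slope: (80 − 104)/(11 − 23) = 2, so qs = 2p + 58.
Before the subsidy: set 114 − 1.5p = 2p + 58 → p* = €16, q* = 90.
With a per-unit subsidy paid to buyers, each effectively pays p − 10.5, so demand becomes qd = 114 − 1.5(p − 10.5).
New equilibrium: buyers pay €10, suppliers receive €20.5, q = 99. (Wedge: pb − ps = −10.5.)
Gain to buyers: €6; to suppliers: €4.5. (They sum to €10.5.)

Buyers gain €6 per dose; suppliers gain €4.5 per dose.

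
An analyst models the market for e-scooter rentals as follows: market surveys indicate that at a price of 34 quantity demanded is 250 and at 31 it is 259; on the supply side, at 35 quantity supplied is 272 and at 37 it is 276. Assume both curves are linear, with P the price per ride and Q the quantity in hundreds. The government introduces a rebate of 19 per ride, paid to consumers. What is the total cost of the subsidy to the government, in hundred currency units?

Demand slope: (259 − 250)/(31 − 34) = -3, so Qd = 352 − 3P.
Supply slope: (276 − 272)/(37 − 35) = 2, so Qs = 2P + 202.
Before the subsidy: set 352 − 3P = 2P + 202 → P* = 30, Q* = 262.
With a per-unit subsidy paid to consumers, each effectively pays P − 19, so demand becomes Qd = 352 − 3(P − 19).
Solving gives Q = 284.8 with consumers paying 22.4 and producers receiving 41.4 (the 19 wedge).
Outlay = t · Q = 19 · 284.8 = 5411.2.

Government outlay = 5411.2 hundred.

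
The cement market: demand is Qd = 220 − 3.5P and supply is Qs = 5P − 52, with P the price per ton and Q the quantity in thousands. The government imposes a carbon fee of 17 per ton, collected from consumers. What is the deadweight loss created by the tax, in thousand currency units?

Without the tax, 220 − 3.5P = 5P − 52 gives 8.5P = 272, so P* = 32 and Q* = 108.
With the tax collected from consumers, demand (in seller-price terms) shifts: Qd = 220 − 3.5(P + 17).
Solving gives Q = 73 with consumers paying 42 and producers receiving 25 (the 17 wedge).
Quantity falls by |ΔQ| = |108 − 73| = 35.
DWL = ½ · t · |ΔQ| = ½ · 17 · 35 = 297.5.

Deadweight loss = 297.5 thousand.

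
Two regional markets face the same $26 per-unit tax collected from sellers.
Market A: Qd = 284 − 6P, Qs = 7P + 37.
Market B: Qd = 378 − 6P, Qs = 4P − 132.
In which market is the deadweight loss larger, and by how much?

Market A, by $280.8.

Market A: pre-tax P* = $19, Q* = 170; post-tax Q = 86; deadweight loss = $1092.
Market B: pre-tax P* = $51, Q* = 72; post-tax Q = 9.6; deadweight loss = $811.2.
Difference: $1092 vs $811.2 → market A is larger by $280.8.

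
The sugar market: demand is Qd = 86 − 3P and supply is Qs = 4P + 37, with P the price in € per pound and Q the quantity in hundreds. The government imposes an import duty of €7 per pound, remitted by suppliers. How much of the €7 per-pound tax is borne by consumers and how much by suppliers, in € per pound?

Consumers bear €4 per pound; suppliers bear €3 per pound.

Before the tax: set 86 − 3P = 4P + 37 → P* = €7, Q* = 65.
With the tax collected from suppliers, supply shifts: Qs = 4(P − 7) + 37.
Solving gives Q = 53 with consumers paying €11 and suppliers receiving €4 (the €7 wedge).
Burden on consumers: €4; on suppliers: €3. (They sum to €7.)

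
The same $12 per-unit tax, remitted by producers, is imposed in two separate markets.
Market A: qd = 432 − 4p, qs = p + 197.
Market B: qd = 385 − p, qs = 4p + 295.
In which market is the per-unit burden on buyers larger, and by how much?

Market A: pre-tax p* = $47, q* = 244; post-tax q = 234.4; per-unit burden on buyers = $2.4.
Market B: pre-tax p* = $18, q* = 367; post-tax q = 357.4; per-unit burden on buyers = $9.6.
Difference: $2.4 vs $9.6 → market B is larger by $7.2.

Market B, by $7.2.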